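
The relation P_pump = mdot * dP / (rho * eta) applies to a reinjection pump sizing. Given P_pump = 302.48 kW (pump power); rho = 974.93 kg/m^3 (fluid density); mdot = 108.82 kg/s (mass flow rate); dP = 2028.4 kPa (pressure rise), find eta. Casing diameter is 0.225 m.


eta = mdot * dP / (rho * P_pump)
eta = 108.82 * 2028.4 / (974.93 * 302.48)
eta = 0.74850


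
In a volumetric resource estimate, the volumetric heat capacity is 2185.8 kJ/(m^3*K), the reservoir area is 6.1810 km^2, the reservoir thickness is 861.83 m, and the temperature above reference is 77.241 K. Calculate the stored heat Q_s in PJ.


Step 1: Vr = A*1e6*hr = 6.181*1e6*861.83 = 5.326971e+09 m^3
Step 2: Q_s = Vr*rhoc*dT/1e12 = 5.326971e+09*2185.8*77.241/1e12 = 899.37 PJ
Q_s = 899.37 PJ


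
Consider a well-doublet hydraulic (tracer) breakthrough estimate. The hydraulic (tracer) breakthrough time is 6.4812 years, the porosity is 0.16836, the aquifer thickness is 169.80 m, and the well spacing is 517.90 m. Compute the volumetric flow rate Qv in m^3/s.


Qv = pi*hr*phi*L^2 / (3*t_bt*365.25*86400)
Qv = pi*169.80*0.16836*517.90^2 / (3*6.4812*365.25*86400)
Qv = 0.039259 m^3/s


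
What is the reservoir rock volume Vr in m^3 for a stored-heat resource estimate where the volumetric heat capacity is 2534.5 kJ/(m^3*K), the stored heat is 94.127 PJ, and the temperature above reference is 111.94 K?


Vr = Q_s * 1e12 / (rhoc * dT)
Vr = 94.127 * 1e12 / (2534.5 * 111.94)
Vr = 3.3177e+08 m^3


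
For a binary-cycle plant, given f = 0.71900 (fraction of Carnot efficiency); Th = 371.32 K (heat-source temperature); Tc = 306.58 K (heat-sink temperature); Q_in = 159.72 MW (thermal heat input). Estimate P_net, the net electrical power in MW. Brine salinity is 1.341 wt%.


Step 1: eta = (1 - Tc/Th)*f = (1 - 306.58/371.32)*0.719 = 0.1253583
Step 2: P_net = eta * Q_in = 0.1253583 * 159.72 = 20.022 MW
P_net = 20.022 MW


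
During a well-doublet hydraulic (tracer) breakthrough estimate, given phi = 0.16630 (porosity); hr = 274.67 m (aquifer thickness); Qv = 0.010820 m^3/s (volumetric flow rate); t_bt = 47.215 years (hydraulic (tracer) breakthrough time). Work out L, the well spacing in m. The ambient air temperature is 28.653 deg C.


L = sqrt(t_bt*365.25*86400*3*Qv / (pi*hr*phi))
L = sqrt(47.215*365.25*86400*3*0.010820 / (pi*274.67*0.16630))
L = 580.55 m


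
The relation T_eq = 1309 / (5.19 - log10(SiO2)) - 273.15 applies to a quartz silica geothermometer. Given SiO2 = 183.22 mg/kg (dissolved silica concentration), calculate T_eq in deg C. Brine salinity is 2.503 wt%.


T_eq = 1309 / (5.19 - log10(SiO2)) - 273.15
T_eq = 1309 / (5.19 - log10(183.22)) - 273.15
T_eq = 174.06 deg C


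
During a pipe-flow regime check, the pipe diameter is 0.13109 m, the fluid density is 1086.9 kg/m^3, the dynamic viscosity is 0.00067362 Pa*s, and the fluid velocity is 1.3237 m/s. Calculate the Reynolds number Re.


Re = rho * vel * D / mu
Re = 1086.9 * 1.3237 * 0.13109 / 0.00067362
Re = 2.7998e+05


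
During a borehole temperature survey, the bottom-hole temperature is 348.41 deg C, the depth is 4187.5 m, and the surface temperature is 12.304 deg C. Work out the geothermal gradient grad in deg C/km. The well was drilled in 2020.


grad = (T_d - T_surf) / d * 1000
grad = (348.41 - 12.304) / 4187.5 * 1000
grad = 80.264 deg C/km


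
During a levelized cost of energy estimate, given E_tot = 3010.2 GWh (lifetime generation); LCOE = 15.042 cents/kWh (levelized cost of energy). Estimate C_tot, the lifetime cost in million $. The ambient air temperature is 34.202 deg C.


C_tot = LCOE / 100 * E_tot
C_tot = 15.042 / 100 * 3010.2
C_tot = 452.79 million $


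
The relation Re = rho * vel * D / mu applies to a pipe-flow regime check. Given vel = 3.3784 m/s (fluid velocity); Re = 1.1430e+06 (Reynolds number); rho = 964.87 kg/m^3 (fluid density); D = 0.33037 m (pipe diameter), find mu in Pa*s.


mu = rho * vel * D / Re
mu = 964.87 * 3.3784 * 0.33037 / 1.1430e+06
mu = 0.00094218 Pa*s


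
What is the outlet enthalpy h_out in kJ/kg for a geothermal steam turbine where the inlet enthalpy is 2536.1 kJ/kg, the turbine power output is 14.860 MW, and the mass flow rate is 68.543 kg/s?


h_out = h_in - P * 1000 / mdot
h_out = 2536.1 - 14.860 * 1000 / 68.543
h_out = 2319.3 kJ/kg


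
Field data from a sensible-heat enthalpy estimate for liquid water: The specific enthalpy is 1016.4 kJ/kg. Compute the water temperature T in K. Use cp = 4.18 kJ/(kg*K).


T = h / cp
T = 1016.4 / 4.18
T = 243.1579 deg C
Convert to K: 243.1579 + 273.15 = 516.31 K
T = 516.31 K


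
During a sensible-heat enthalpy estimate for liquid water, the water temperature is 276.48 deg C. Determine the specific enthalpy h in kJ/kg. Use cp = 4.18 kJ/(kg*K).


h = cp * T
h = 4.18 * 276.48
h = 1155.7 kJ/kg


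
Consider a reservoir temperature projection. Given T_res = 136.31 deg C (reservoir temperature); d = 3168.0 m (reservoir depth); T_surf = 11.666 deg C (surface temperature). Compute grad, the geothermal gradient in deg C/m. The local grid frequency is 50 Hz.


grad = (T_res - T_surf) / d * 1000
grad = (136.31 - 11.666) / 3168.0 * 1000
grad = 39.34470 deg C/km
Convert: 39.34470 deg C/km * 0.001 = 0.039345 deg C/m
grad = 0.039345 deg C/m


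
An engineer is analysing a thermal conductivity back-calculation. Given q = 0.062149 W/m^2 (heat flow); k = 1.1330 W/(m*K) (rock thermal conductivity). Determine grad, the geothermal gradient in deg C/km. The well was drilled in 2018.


grad = q / k * 1000
grad = 0.062149 / 1.1330 * 1000
grad = 54.853 deg C/km


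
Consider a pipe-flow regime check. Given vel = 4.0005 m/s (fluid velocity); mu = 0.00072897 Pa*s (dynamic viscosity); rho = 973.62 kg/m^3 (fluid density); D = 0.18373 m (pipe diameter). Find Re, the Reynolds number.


Re = rho * vel * D / mu
Re = 973.62 * 4.0005 * 0.18373 / 0.00072897
Re = 9.8169e+05


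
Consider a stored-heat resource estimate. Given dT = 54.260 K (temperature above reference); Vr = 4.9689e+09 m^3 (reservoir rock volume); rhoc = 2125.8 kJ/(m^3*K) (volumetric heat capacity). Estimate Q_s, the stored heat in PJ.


Q_s = Vr * rhoc * dT / 1e12
Q_s = 4.9689e+09 * 2125.8 * 54.260 / 1e12
Q_s = 573.14 PJ


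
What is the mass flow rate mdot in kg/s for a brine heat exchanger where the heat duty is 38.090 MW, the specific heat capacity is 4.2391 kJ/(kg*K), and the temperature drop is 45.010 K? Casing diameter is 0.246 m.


mdot = Q * 1000 / (cp * dT)
mdot = 38.090 * 1000 / (4.2391 * 45.010)
mdot = 199.63 kg/s


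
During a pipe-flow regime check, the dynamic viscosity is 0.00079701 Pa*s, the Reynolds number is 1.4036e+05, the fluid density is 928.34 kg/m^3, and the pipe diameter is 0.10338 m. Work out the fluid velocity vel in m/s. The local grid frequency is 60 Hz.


vel = Re * mu / (rho * D)
vel = 1.4036e+05 * 0.00079701 / (928.34 * 0.10338)
vel = 1.1656 m/s


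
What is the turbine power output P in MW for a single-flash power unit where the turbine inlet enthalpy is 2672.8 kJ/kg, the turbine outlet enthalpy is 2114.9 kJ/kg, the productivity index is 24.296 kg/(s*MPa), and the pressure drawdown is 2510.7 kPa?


Step 1: mdot = PI * dP / 1000 = 24.296 * 2510.7 / 1000 = 60.99997 kg/s
Step 2: P = mdot*(h_in - h_out)/1000 = 60.99997*(2672.8 - 2114.9)/1000 = 34.032 MW
P = 34.032 MW


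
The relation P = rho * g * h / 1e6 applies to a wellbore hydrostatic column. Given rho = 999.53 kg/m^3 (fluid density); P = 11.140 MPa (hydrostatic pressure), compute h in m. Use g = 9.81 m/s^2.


h = P * 1e6 / (g * rho)
h = 11.140 * 1e6 / (9.81 * 999.53)
h = 1136.1 m


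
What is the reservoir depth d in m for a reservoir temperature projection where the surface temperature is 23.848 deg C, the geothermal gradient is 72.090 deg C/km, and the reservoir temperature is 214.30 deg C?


d = (T_res - T_surf) / grad * 1000
d = (214.30 - 23.848) / 72.090 * 1000
d = 2641.9 m


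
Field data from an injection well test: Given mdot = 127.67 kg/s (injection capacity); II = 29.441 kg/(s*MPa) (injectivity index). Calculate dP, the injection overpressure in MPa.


dP = mdot * 1000 / II
dP = 127.67 * 1000 / 29.441
dP = 4336.470 kPa
Convert: 4336.470 kPa * 0.001 = 4.3365 MPa
dP = 4.3365 MPa


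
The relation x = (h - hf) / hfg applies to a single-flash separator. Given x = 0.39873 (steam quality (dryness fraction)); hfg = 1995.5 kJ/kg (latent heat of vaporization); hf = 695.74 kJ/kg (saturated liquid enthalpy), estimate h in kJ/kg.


h = hf + x * hfg
h = 695.74 + 0.39873 * 1995.5
h = 1491.4 kJ/kg


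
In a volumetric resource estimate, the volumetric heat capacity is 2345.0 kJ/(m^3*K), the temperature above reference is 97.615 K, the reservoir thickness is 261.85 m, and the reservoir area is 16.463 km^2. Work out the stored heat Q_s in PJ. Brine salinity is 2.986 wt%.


Step 1: Vr = A*1e6*hr = 16.463*1e6*261.85 = 4.310837e+09 m^3
Step 2: Q_s = Vr*rhoc*dT/1e12 = 4.310837e+09*2345.0*97.615/1e12 = 986.78 PJ
Q_s = 986.78 PJ


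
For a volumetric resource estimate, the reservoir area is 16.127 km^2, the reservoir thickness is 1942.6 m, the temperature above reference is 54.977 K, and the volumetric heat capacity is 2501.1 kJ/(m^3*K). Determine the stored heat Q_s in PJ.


Step 1: Vr = A*1e6*hr = 16.127*1e6*1942.6 = 3.132831e+10 m^3
Step 2: Q_s = Vr*rhoc*dT/1e12 = 3.132831e+10*2501.1*54.977/1e12 = 4307.7 PJ
Q_s = 4307.7 PJ


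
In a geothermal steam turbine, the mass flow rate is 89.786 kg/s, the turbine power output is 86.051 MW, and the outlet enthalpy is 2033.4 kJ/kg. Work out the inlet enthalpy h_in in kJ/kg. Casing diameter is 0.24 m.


h_in = h_out + P * 1000 / mdot
h_in = 2033.4 + 86.051 * 1000 / 89.786
h_in = 2991.8 kJ/kg


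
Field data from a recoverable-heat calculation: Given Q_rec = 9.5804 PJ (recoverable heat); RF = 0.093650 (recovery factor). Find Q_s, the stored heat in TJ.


Q_s = Q_rec / RF
Q_s = 9.5804 / 0.093650
Q_s = 102.3001 PJ
Convert: 102.3001 PJ * 1000.0 = 1.0230e+05 TJ
Q_s = 1.0230e+05 TJ


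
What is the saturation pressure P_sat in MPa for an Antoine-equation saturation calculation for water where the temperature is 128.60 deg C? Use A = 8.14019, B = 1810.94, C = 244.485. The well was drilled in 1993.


P_sat = 10^(A - B/(C + T)) / 760 * 0.101325
P_sat = 10^(8.14019 - 1810.94/(244.485 + 128.60)) / 760 * 0.101325
P_sat = 0.25771 MPa


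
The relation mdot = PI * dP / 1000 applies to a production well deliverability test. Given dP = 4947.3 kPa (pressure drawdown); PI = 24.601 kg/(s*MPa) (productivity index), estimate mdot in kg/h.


mdot = PI * dP / 1000
mdot = 24.601 * 4947.3 / 1000
mdot = 121.7085 kg/s
Convert: 121.7085 kg/s * 3600.0 = 4.3815e+05 kg/h
mdot = 4.3815e+05 kg/h


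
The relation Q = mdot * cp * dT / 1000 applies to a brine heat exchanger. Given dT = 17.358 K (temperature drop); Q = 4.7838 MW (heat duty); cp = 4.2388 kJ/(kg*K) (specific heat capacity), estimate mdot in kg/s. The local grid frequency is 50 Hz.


mdot = Q * 1000 / (cp * dT)
mdot = 4.7838 * 1000 / (4.2388 * 17.358)
mdot = 65.018 kg/s


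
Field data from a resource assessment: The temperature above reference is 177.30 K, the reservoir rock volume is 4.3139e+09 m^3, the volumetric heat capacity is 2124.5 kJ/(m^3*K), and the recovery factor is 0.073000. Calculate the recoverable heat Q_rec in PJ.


Step 1: Q_s = Vr*rhoc*dT/1e12 = 4.3139e+09*2124.5*177.3/1e12 = 1624.933 PJ
Step 2: Q_rec = Q_s * RF = 1624.933 * 0.073 = 118.62 PJ
Q_rec = 118.62 PJ


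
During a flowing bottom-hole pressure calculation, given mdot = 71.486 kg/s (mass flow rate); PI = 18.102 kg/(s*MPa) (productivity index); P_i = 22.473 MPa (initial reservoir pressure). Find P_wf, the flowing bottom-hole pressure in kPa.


P_wf = P_i - mdot / PI
P_wf = 22.473 - 71.486 / 18.102
P_wf = 18.52393 MPa
Convert: 18.52393 MPa * 1000.0 = 18524 kPa
P_wf = 18524 kPa


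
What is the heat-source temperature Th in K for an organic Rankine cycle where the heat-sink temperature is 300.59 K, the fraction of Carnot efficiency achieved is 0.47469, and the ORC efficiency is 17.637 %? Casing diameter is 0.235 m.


Th = Tc / (1 - (eta_orc/100)/f)
Th = 300.59 / (1 - (17.637/100)/0.47469)
Th = 478.30 K


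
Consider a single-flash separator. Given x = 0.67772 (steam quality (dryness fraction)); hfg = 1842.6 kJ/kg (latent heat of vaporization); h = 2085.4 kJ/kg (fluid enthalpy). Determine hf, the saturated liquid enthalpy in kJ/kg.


hf = h - x * hfg
hf = 2085.4 - 0.67772 * 1842.6
hf = 836.63 kJ/kg


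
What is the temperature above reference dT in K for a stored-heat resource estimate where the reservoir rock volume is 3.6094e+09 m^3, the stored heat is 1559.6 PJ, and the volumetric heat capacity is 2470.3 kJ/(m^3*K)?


dT = Q_s * 1e12 / (Vr * rhoc)
dT = 1559.6 * 1e12 / (3.6094e+09 * 2470.3)
dT = 174.92 K


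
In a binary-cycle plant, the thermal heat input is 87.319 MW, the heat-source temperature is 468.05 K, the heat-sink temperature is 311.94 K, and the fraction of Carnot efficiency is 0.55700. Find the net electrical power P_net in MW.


Step 1: eta = (1 - Tc/Th)*f = (1 - 311.94/468.05)*0.557 = 0.1857777
Step 2: P_net = eta * Q_in = 0.1857777 * 87.319 = 16.222 MW
P_net = 16.222 MW


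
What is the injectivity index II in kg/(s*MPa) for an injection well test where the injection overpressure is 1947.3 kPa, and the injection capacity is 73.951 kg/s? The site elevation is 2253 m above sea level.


II = mdot * 1000 / dP
II = 73.951 * 1000 / 1947.3
II = 37.976 kg/(s*MPa)


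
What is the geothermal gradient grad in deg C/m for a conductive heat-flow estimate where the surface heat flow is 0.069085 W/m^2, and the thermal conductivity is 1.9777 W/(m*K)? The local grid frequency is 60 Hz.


grad = q * 1000 / k
grad = 0.069085 * 1000 / 1.9777
grad = 34.93199 deg C/km
Convert: 34.93199 deg C/km * 0.001 = 0.034932 deg C/m
grad = 0.034932 deg C/m


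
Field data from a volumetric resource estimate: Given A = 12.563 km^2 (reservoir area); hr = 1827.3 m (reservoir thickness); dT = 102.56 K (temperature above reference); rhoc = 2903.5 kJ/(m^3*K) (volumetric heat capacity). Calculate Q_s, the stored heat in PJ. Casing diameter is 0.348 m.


Step 1: Vr = A*1e6*hr = 12.563*1e6*1827.3 = 2.295637e+10 m^3
Step 2: Q_s = Vr*rhoc*dT/1e12 = 2.295637e+10*2903.5*102.56/1e12 = 6836.0 PJ
Q_s = 6836.0 PJ


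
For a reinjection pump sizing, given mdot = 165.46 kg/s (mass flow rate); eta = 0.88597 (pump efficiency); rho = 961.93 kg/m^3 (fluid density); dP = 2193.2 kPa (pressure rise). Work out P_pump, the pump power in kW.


P_pump = mdot * dP / (rho * eta)
P_pump = 165.46 * 2193.2 / (961.93 * 0.88597)
P_pump = 425.80 kW


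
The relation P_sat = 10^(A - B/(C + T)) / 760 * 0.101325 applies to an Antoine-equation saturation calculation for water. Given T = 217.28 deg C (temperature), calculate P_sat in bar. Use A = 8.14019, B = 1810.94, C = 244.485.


P_sat = 10^(A - B/(C + T)) / 760 * 0.101325
P_sat = 10^(8.14019 - 1810.94/(244.485 + 217.28)) / 760 * 0.101325
P_sat = 2.204523 MPa
Convert: 2.204523 MPa * 10.0 = 22.045 bar
P_sat = 22.045 bar


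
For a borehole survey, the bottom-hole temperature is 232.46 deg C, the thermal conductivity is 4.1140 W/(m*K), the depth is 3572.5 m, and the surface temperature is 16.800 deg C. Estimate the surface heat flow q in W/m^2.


Step 1: grad = (T_d - T_surf)/d * 1000 = (232.46 - 16.8)/3572.5 * 1000 = 60.36669 deg C/km
Step 2: q = k * grad / 1000 = 4.114 * 60.36669 / 1000 = 0.24835 W/m^2
q = 0.24835 W/m^2


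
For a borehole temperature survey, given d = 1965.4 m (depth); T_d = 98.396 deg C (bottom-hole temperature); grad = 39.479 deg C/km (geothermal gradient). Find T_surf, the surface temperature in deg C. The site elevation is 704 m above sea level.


T_surf = T_d - grad * d / 1000
T_surf = 98.396 - 39.479 * 1965.4 / 1000
T_surf = 20.804 deg C


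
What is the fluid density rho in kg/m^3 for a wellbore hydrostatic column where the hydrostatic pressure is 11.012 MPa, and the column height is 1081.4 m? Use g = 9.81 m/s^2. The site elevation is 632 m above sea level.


rho = P * 1e6 / (g * h)
rho = 11.012 * 1e6 / (9.81 * 1081.4)
rho = 1038.0 kg/m^3


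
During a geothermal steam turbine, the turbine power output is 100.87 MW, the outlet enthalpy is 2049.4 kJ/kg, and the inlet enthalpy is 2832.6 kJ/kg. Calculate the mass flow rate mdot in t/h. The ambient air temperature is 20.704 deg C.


mdot = P * 1000 / (h_in - h_out)
mdot = 100.87 * 1000 / (2832.6 - 2049.4)
mdot = 128.7921 kg/s
Convert: 128.7921 kg/s * 3.6 = 463.65 t/h
mdot = 463.65 t/h


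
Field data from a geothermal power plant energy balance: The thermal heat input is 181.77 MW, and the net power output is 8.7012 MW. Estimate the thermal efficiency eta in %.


eta = W_net / Q_in * 100
eta = 8.7012 / 181.77 * 100
eta = 4.7869 %


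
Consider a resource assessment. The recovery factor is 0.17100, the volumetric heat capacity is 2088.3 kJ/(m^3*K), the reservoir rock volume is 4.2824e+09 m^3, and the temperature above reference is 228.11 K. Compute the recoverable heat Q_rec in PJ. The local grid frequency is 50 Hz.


Step 1: Q_s = Vr*rhoc*dT/1e12 = 4.2824e+09*2088.3*228.11/1e12 = 2039.973 PJ
Step 2: Q_rec = Q_s * RF = 2039.973 * 0.171 = 348.84 PJ
Q_rec = 348.84 PJ


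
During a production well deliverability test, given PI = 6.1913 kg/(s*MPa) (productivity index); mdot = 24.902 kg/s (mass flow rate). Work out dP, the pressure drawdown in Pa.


dP = mdot * 1000 / PI
dP = 24.902 * 1000 / 6.1913
dP = 4022.096 kPa
Convert: 4022.096 kPa * 1000.0 = 4.0221e+06 Pa
dP = 4.0221e+06 Pa


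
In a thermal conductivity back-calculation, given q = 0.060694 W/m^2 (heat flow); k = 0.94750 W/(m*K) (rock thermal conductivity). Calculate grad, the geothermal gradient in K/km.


grad = q / k * 1000
grad = 0.060694 / 0.94750 * 1000
grad = 64.05699 deg C/km
Convert: 64.05699 deg C/km * 1.0 = 64.057 K/km
grad = 64.057 K/km


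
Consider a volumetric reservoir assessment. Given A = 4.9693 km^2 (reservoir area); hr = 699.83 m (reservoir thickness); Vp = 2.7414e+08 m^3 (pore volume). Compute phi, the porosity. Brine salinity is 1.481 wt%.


phi = Vp / (A * 1e6 * hr)
phi = 2.7414e+08 / (4.9693 * 1e6 * 699.83)
phi = 0.078829


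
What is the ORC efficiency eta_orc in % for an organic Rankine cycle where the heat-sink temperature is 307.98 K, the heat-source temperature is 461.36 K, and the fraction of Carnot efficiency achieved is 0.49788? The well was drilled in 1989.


eta_orc = (1 - Tc/Th) * f * 100
eta_orc = (1 - 307.98/461.36) * 0.49788 * 100
eta_orc = 16.552 %


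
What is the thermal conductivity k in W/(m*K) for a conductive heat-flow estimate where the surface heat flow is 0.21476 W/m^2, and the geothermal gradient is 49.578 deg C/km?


k = q * 1000 / grad
k = 0.21476 * 1000 / 49.578
k = 4.3318 W/(m*K)


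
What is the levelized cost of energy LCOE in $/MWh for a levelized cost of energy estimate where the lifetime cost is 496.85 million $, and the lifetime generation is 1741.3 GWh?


LCOE = C_tot / E_tot * 100
LCOE = 496.85 / 1741.3 * 100
LCOE = 28.53328 cents/kWh
Convert: 28.53328 cents/kWh * 10.0 = 285.33 $/MWh
LCOE = 285.33 $/MWh


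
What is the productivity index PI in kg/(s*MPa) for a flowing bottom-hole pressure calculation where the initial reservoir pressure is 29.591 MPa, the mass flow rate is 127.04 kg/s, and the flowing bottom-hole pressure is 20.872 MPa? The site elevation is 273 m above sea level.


PI = mdot / (P_i - P_wf)
PI = 127.04 / (29.591 - 20.872)
PI = 14.570 kg/(s*MPa)


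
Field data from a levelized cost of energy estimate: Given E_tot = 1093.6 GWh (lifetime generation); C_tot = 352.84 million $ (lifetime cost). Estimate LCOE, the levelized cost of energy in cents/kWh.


LCOE = C_tot / E_tot * 100
LCOE = 352.84 / 1093.6 * 100
LCOE = 32.264 cents/kWh


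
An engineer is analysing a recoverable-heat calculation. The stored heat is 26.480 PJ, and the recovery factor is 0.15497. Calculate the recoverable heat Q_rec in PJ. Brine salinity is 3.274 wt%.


Q_rec = Q_s * RF
Q_rec = 26.480 * 0.15497
Q_rec = 4.1036 PJ


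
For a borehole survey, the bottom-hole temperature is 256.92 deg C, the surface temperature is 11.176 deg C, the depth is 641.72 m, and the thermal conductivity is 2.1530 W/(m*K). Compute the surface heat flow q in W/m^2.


Step 1: grad = (T_d - T_surf)/d * 1000 = (256.92 - 11.176)/641.72 * 1000 = 382.9458 deg C/km
Step 2: q = k * grad / 1000 = 2.153 * 382.9458 / 1000 = 0.82448 W/m^2
q = 0.82448 W/m^2


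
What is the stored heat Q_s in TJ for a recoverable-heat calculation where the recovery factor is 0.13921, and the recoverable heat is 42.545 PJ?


Q_s = Q_rec / RF
Q_s = 42.545 / 0.13921
Q_s = 305.6174 PJ
Convert: 305.6174 PJ * 1000.0 = 3.0562e+05 TJ
Q_s = 3.0562e+05 TJ


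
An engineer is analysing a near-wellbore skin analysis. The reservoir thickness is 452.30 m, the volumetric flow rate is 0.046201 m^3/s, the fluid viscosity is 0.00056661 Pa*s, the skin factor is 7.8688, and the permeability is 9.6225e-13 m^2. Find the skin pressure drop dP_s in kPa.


dP_s = S * q * mu / (2*pi*k*hr) / 1000
dP_s = 7.8688 * 0.046201 * 0.00056661 / (2*pi*9.6225e-13*452.30) / 1000
dP_s = 75.327 kPa


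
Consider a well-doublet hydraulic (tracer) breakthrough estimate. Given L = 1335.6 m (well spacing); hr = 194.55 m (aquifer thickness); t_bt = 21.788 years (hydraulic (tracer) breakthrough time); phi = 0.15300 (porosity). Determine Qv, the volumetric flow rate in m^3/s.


Qv = pi*hr*phi*L^2 / (3*t_bt*365.25*86400)
Qv = pi*194.55*0.15300*1335.6^2 / (3*21.788*365.25*86400)
Qv = 0.080869 m^3/s


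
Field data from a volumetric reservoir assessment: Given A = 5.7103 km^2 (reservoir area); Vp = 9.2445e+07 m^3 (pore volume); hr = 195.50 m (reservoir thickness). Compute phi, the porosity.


phi = Vp / (A * 1e6 * hr)
phi = 9.2445e+07 / (5.7103 * 1e6 * 195.50)
phi = 0.082809


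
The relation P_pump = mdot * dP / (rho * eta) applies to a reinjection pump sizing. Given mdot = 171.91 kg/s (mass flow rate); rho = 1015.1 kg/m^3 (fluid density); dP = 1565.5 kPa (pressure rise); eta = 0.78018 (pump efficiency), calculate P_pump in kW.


P_pump = mdot * dP / (rho * eta)
P_pump = 171.91 * 1565.5 / (1015.1 * 0.78018)
P_pump = 339.82 kW


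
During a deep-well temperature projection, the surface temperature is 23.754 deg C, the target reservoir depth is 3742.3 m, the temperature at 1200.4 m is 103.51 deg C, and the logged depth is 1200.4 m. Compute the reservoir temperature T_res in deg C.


Step 1: grad = (T_d1 - T_surf)/d1 * 1000 = (103.51 - 23.754)/1200.4 * 1000 = 66.44119 deg C/km
Step 2: T_res = T_surf + grad*d2/1000 = 23.754 + 66.44119*3742.3/1000 = 272.40 deg C
T_res = 272.40 deg C


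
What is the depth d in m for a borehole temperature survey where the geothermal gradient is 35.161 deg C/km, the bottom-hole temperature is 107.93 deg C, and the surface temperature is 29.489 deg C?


d = (T_d - T_surf) / grad * 1000
d = (107.93 - 29.489) / 35.161 * 1000
d = 2230.9 m


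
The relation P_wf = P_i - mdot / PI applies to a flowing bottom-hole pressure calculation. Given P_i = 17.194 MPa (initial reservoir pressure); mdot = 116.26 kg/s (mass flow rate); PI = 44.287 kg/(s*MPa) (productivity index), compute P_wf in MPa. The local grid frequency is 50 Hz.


P_wf = P_i - mdot / PI
P_wf = 17.194 - 116.26 / 44.287
P_wf = 14.569 MPa


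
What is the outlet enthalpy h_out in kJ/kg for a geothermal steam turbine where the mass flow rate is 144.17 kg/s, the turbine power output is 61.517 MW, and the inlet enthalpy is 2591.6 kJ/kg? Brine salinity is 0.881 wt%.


h_out = h_in - P * 1000 / mdot
h_out = 2591.6 - 61.517 * 1000 / 144.17
h_out = 2164.9 kJ/kg


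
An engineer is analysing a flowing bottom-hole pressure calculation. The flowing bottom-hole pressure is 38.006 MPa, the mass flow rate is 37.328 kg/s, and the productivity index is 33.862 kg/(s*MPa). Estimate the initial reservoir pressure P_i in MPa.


P_i = P_wf + mdot / PI
P_i = 38.006 + 37.328 / 33.862
P_i = 39.108 MPa


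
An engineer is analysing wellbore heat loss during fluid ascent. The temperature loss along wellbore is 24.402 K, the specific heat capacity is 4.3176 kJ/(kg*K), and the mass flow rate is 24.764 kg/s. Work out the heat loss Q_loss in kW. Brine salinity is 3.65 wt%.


Q_loss = mdot * cp * dT
Q_loss = 24.764 * 4.3176 * 24.402
Q_loss = 2609.1 kW


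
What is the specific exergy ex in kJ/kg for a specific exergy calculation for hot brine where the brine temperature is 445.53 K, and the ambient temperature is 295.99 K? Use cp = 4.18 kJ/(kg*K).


ex = cp * ((T_b - T_0) - T_0 * ln(T_b/T_0))
ex = 4.18 * ((445.53 - 295.99) - 295.99 * ln(445.53/295.99))
ex = 119.12 kJ/kg


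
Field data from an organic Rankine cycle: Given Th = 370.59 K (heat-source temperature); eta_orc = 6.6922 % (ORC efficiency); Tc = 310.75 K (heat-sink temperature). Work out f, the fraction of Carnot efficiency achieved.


f = (eta_orc/100) / (1 - Tc/Th)
f = (6.6922/100) / (1 - 310.75/370.59)
f = 0.41445


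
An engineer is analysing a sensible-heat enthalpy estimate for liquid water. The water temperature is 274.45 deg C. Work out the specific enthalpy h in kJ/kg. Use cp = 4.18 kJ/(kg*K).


h = cp * T
h = 4.18 * 274.45
h = 1147.2 kJ/kg


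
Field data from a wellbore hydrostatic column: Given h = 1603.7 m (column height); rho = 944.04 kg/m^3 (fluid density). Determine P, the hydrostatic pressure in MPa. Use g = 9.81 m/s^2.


P = rho * g * h / 1e6
P = 944.04 * 9.81 * 1603.7 / 1e6
P = 14.852 MPa


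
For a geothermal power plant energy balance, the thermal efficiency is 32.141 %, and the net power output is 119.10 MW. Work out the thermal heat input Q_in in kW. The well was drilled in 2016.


Q_in = W_net / (eta / 100)
Q_in = 119.10 / (32.141 / 100)
Q_in = 370.5547 MW
Convert: 370.5547 MW * 1000.0 = 3.7055e+05 kW
Q_in = 3.7055e+05 kW


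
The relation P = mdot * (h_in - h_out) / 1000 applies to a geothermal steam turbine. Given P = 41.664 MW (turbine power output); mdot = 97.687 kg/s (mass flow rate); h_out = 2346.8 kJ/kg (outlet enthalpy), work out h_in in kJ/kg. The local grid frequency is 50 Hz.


h_in = h_out + P * 1000 / mdot
h_in = 2346.8 + 41.664 * 1000 / 97.687
h_in = 2773.3 kJ/kg


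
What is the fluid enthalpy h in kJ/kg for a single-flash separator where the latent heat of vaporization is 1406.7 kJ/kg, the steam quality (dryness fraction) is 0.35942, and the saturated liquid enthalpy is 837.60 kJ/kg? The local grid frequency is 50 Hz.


h = hf + x * hfg
h = 837.60 + 0.35942 * 1406.7
h = 1343.2 kJ/kg


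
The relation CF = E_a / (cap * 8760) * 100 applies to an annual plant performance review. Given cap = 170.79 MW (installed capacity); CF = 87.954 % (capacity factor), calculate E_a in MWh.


E_a = CF / 100 * cap * 8760
E_a = 87.954 / 100 * 170.79 * 8760
E_a = 1.3159e+06 MWh


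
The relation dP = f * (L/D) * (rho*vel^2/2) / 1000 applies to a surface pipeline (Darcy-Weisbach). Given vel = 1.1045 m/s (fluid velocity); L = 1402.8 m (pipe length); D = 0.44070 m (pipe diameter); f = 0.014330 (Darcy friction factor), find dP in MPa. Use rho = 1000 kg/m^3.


dP = f * (L/D) * (rho*vel^2/2) / 1000
dP = 0.014330 * (1402.8/0.44070) * (1000*1.1045^2/2) / 1000
dP = 27.82277 kPa
Convert: 27.82277 kPa * 0.001 = 0.027823 MPa
dP = 0.027823 MPa


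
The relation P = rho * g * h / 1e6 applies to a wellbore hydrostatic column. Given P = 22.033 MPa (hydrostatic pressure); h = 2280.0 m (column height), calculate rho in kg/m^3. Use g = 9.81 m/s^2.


rho = P * 1e6 / (g * h)
rho = 22.033 * 1e6 / (9.81 * 2280.0)
rho = 985.08 kg/m^3


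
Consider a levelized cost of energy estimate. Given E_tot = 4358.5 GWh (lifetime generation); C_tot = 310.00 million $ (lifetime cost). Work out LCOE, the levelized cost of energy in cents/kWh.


LCOE = C_tot / E_tot * 100
LCOE = 310.00 / 4358.5 * 100
LCOE = 7.1125 cents/kWh


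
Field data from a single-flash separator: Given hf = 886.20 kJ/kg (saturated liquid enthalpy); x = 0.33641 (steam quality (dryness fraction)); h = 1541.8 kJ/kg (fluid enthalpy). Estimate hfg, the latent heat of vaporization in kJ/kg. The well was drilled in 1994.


hfg = (h - hf) / x
hfg = (1541.8 - 886.20) / 0.33641
hfg = 1948.8 kJ/kg


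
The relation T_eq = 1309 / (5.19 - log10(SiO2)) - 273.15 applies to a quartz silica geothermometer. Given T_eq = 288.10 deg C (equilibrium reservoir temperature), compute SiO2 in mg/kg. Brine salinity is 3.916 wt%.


SiO2 = 10^(5.19 - 1309/(T_eq + 273.15))
SiO2 = 10^(5.19 - 1309/(288.10 + 273.15))
SiO2 = 720.62 mg/kg


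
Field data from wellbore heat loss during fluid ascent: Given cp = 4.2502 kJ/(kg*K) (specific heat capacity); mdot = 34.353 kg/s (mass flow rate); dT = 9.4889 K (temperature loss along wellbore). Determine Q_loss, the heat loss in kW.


Q_loss = mdot * cp * dT
Q_loss = 34.353 * 4.2502 * 9.4889
Q_loss = 1385.4 kW


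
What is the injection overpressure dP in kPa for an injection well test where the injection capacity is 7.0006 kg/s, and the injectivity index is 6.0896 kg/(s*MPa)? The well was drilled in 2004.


dP = mdot * 1000 / II
dP = 7.0006 * 1000 / 6.0896
dP = 1149.6 kPa


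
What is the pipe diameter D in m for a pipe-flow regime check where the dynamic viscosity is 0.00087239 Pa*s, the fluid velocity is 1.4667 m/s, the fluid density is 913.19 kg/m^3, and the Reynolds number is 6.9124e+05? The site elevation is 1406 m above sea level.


D = Re * mu / (rho * vel)
D = 6.9124e+05 * 0.00087239 / (913.19 * 1.4667)
D = 0.45023 m


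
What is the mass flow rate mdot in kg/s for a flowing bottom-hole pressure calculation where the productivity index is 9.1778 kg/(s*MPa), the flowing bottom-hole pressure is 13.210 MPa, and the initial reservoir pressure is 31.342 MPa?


mdot = (P_i - P_wf) * PI
mdot = (31.342 - 13.210) * 9.1778
mdot = 166.41 kg/s


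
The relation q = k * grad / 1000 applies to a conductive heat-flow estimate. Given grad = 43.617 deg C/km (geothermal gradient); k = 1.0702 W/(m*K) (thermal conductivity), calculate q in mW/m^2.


q = k * grad / 1000
q = 1.0702 * 43.617 / 1000
q = 0.04667891 W/m^2
Convert: 0.04667891 W/m^2 * 1000.0 = 46.679 mW/m^2
q = 46.679 mW/m^2


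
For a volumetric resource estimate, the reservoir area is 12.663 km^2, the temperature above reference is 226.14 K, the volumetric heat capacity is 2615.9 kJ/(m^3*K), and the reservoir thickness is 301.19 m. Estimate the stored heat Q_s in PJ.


Step 1: Vr = A*1e6*hr = 12.663*1e6*301.19 = 3.813969e+09 m^3
Step 2: Q_s = Vr*rhoc*dT/1e12 = 3.813969e+09*2615.9*226.14/1e12 = 2256.2 PJ
Q_s = 2256.2 PJ


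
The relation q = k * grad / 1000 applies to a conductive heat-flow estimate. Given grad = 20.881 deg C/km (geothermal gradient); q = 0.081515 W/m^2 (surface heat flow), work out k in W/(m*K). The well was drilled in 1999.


k = q * 1000 / grad
k = 0.081515 * 1000 / 20.881
k = 3.9038 W/(m*K)


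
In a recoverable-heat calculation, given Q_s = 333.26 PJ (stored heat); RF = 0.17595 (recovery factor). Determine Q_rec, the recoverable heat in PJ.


Q_rec = Q_s * RF
Q_rec = 333.26 * 0.17595
Q_rec = 58.637 PJ


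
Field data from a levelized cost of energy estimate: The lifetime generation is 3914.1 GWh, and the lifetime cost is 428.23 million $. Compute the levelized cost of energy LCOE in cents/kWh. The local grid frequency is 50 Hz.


LCOE = C_tot / E_tot * 100
LCOE = 428.23 / 3914.1 * 100
LCOE = 10.941 cents/kWh


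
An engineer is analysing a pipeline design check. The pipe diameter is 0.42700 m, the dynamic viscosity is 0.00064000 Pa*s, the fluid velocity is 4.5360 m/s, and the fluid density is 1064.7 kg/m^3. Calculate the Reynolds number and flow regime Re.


Step 1: Re = rho*vel*D/mu = 1064.7*4.536*0.427/0.00064 = 3.2222e+06
Step 2: Re = 3.2222e+06 > 4000, so flow is turbulent.
Re = 3.2222e+06 (turbulent)


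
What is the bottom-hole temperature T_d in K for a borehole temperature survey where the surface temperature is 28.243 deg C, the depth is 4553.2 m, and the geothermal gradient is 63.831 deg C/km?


T_d = T_surf + grad * d / 1000
T_d = 28.243 + 63.831 * 4553.2 / 1000
T_d = 318.8783 deg C
Convert to K: 318.8783 + 273.15 = 592.03 K
T_d = 592.03 K


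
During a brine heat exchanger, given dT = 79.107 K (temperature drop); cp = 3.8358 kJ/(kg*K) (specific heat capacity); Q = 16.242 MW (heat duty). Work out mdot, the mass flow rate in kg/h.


mdot = Q * 1000 / (cp * dT)
mdot = 16.242 * 1000 / (3.8358 * 79.107)
mdot = 53.52647 kg/s
Convert: 53.52647 kg/s * 3600.0 = 1.9270e+05 kg/h
mdot = 1.9270e+05 kg/h


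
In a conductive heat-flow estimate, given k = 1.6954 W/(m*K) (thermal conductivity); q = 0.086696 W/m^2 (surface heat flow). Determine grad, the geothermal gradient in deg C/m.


grad = q * 1000 / k
grad = 0.086696 * 1000 / 1.6954
grad = 51.13602 deg C/km
Convert: 51.13602 deg C/km * 0.001 = 0.051136 deg C/m
grad = 0.051136 deg C/m


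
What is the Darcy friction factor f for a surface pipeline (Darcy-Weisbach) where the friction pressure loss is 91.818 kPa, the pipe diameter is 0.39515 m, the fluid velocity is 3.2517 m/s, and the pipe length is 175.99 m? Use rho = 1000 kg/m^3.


f = dP*1000 / ((L/D)*(rho*vel^2/2))
f = 91.818*1000 / ((175.99/0.39515)*(1000*3.2517^2/2))
f = 0.038995


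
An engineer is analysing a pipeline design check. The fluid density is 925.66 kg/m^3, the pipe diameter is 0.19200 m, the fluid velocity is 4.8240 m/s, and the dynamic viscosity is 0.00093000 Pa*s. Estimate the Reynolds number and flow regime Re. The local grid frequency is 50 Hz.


Step 1: Re = rho*vel*D/mu = 925.66*4.824*0.192/0.00093 = 9.2189e+05
Step 2: Re = 9.2189e+05 > 4000, so flow is turbulent.
Re = 9.2189e+05 (turbulent)


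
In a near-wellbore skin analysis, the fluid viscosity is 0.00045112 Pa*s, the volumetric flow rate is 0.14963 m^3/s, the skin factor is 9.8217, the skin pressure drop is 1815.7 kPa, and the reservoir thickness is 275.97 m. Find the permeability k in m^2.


k = S*q*mu / (2*pi*dP_s*1000*hr)
k = 9.8217*0.14963*0.00045112 / (2*pi*1815.7*1000*275.97)
k = 2.1058e-13 m^2


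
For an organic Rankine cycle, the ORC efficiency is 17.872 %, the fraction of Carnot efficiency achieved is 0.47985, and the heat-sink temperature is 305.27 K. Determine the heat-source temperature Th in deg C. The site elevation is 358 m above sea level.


Th = Tc / (1 - (eta_orc/100)/f)
Th = 305.27 / (1 - (17.872/100)/0.47985)
Th = 486.4471 K
Convert to deg C: 486.4471 - 273.15 = 213.30 deg C
Th = 213.30 deg C


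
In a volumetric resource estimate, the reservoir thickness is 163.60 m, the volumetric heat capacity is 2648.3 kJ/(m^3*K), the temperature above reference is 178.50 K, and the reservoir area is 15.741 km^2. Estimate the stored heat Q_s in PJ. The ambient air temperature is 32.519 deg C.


Step 1: Vr = A*1e6*hr = 15.741*1e6*163.6 = 2.575228e+09 m^3
Step 2: Q_s = Vr*rhoc*dT/1e12 = 2.575228e+09*2648.3*178.5/1e12 = 1217.4 PJ
Q_s = 1217.4 PJ


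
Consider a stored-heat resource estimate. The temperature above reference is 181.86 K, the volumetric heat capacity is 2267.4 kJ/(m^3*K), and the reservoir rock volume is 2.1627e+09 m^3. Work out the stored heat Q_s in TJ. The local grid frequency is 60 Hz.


Q_s = Vr * rhoc * dT / 1e12
Q_s = 2.1627e+09 * 2267.4 * 181.86 / 1e12
Q_s = 891.7880 PJ
Convert: 891.7880 PJ * 1000.0 = 8.9179e+05 TJ
Q_s = 8.9179e+05 TJ


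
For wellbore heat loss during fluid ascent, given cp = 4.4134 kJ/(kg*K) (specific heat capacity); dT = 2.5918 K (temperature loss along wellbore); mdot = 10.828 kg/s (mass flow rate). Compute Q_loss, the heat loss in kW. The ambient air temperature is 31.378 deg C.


Q_loss = mdot * cp * dT
Q_loss = 10.828 * 4.4134 * 2.5918
Q_loss = 123.86 kW


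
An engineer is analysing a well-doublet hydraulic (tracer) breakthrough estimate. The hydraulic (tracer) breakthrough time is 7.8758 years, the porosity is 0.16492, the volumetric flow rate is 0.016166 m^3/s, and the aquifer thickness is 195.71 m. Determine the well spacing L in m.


L = sqrt(t_bt*365.25*86400*3*Qv / (pi*hr*phi))
L = sqrt(7.8758*365.25*86400*3*0.016166 / (pi*195.71*0.16492))
L = 344.78 m


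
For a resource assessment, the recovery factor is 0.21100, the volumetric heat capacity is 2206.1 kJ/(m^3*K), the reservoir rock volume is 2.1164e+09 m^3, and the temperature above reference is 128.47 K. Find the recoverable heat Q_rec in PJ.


Step 1: Q_s = Vr*rhoc*dT/1e12 = 2.1164e+09*2206.1*128.47/1e12 = 599.8252 PJ
Step 2: Q_rec = Q_s * RF = 599.8252 * 0.211 = 126.56 PJ
Q_rec = 126.56 PJ


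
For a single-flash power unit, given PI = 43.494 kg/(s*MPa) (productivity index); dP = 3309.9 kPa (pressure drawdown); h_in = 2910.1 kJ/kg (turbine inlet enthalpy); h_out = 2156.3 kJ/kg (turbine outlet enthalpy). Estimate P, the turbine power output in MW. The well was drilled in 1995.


Step 1: mdot = PI * dP / 1000 = 43.494 * 3309.9 / 1000 = 143.9608 kg/s
Step 2: P = mdot*(h_in - h_out)/1000 = 143.9608*(2910.1 - 2156.3)/1000 = 108.52 MW
P = 108.52 MW


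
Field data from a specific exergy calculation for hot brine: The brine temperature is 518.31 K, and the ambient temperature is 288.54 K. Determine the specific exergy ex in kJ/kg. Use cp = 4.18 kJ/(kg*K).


ex = cp * ((T_b - T_0) - T_0 * ln(T_b/T_0))
ex = 4.18 * ((518.31 - 288.54) - 288.54 * ln(518.31/288.54))
ex = 253.98 kJ/kg


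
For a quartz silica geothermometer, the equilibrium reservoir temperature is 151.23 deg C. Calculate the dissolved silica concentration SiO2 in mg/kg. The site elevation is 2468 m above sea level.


SiO2 = 10^(5.19 - 1309/(T_eq + 273.15))
SiO2 = 10^(5.19 - 1309/(151.23 + 273.15))
SiO2 = 127.50 mg/kg


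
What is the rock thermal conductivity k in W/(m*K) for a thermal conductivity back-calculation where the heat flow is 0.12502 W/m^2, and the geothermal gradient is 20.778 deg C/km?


k = q / (grad / 1000)
k = 0.12502 / (20.778 / 1000)
k = 6.0169 W/(m*K)


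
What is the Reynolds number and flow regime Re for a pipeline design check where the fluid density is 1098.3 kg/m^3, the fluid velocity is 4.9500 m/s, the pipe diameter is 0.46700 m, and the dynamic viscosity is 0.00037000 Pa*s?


Step 1: Re = rho*vel*D/mu = 1098.3*4.95*0.467/0.00037 = 6.8619e+06
Step 2: Re = 6.8619e+06 > 4000, so flow is turbulent.
Re = 6.8619e+06 (turbulent)


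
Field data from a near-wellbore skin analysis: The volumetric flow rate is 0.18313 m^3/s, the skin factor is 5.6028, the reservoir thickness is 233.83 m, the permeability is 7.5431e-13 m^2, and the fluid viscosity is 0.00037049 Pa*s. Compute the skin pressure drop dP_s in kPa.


dP_s = S * q * mu / (2*pi*k*hr) / 1000
dP_s = 5.6028 * 0.18313 * 0.00037049 / (2*pi*7.5431e-13*233.83) / 1000
dP_s = 343.01 kPa


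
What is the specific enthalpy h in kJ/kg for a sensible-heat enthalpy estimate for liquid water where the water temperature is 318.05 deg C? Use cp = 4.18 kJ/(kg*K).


h = cp * T
h = 4.18 * 318.05
h = 1329.4 kJ/kg


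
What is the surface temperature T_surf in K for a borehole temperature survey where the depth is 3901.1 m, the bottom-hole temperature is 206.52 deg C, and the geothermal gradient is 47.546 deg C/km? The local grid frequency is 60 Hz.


T_surf = T_d - grad * d / 1000
T_surf = 206.52 - 47.546 * 3901.1 / 1000
T_surf = 21.03830 deg C
Convert to K: 21.03830 + 273.15 = 294.19 K
T_surf = 294.19 K


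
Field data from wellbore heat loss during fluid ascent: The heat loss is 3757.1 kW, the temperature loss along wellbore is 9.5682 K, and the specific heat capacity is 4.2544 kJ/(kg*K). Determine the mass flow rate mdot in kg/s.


mdot = Q_loss / (cp * dT)
mdot = 3757.1 / (4.2544 * 9.5682)
mdot = 92.296 kg/s


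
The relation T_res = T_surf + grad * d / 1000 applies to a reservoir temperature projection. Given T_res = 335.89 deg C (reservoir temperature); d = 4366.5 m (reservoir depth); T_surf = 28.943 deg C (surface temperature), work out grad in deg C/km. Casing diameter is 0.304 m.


grad = (T_res - T_surf) / d * 1000
grad = (335.89 - 28.943) / 4366.5 * 1000
grad = 70.296 deg C/km
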